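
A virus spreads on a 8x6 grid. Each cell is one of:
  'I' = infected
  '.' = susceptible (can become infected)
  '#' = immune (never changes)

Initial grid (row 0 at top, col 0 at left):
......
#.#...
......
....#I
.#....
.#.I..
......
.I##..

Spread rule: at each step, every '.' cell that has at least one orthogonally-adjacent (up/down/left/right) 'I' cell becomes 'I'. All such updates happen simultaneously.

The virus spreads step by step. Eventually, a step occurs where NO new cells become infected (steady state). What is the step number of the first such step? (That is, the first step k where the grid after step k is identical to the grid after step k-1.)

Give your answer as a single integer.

Answer: 9

Derivation:
Step 0 (initial): 3 infected
Step 1: +8 new -> 11 infected
Step 2: +9 new -> 20 infected
Step 3: +7 new -> 27 infected
Step 4: +6 new -> 33 infected
Step 5: +3 new -> 36 infected
Step 6: +3 new -> 39 infected
Step 7: +1 new -> 40 infected
Step 8: +1 new -> 41 infected
Step 9: +0 new -> 41 infected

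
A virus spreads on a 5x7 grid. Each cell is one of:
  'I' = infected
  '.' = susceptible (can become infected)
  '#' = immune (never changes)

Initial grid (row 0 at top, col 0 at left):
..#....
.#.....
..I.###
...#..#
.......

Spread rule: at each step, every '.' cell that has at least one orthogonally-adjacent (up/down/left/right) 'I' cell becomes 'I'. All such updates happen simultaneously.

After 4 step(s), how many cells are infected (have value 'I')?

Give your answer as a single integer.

Answer: 20

Derivation:
Step 0 (initial): 1 infected
Step 1: +4 new -> 5 infected
Step 2: +4 new -> 9 infected
Step 3: +6 new -> 15 infected
Step 4: +5 new -> 20 infected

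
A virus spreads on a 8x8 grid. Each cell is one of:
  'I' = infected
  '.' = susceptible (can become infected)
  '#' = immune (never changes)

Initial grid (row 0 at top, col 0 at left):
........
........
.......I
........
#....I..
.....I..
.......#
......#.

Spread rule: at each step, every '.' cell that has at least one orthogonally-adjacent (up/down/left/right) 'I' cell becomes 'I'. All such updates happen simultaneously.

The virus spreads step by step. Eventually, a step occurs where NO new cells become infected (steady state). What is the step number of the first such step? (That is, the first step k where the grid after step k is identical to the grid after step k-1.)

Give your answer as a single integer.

Answer: 10

Derivation:
Step 0 (initial): 3 infected
Step 1: +9 new -> 12 infected
Step 2: +12 new -> 24 infected
Step 3: +8 new -> 32 infected
Step 4: +8 new -> 40 infected
Step 5: +7 new -> 47 infected
Step 6: +6 new -> 53 infected
Step 7: +4 new -> 57 infected
Step 8: +2 new -> 59 infected
Step 9: +1 new -> 60 infected
Step 10: +0 new -> 60 infected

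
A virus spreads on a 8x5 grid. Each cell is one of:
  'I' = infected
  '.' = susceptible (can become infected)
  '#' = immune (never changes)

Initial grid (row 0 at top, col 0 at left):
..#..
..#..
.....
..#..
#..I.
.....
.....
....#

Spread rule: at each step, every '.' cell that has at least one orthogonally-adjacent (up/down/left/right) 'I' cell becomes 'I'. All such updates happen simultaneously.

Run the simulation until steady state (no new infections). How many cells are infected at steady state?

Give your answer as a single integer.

Step 0 (initial): 1 infected
Step 1: +4 new -> 5 infected
Step 2: +6 new -> 11 infected
Step 3: +8 new -> 19 infected
Step 4: +7 new -> 26 infected
Step 5: +5 new -> 31 infected
Step 6: +3 new -> 34 infected
Step 7: +1 new -> 35 infected
Step 8: +0 new -> 35 infected

Answer: 35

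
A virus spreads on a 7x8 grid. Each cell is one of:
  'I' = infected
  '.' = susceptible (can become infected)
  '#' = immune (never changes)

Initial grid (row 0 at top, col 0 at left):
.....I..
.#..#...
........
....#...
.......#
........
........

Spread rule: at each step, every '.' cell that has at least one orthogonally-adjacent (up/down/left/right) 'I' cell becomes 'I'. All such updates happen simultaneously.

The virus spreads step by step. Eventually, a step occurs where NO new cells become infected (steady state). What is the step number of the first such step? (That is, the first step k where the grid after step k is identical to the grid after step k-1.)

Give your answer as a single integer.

Step 0 (initial): 1 infected
Step 1: +3 new -> 4 infected
Step 2: +4 new -> 8 infected
Step 3: +6 new -> 14 infected
Step 4: +6 new -> 20 infected
Step 5: +7 new -> 27 infected
Step 6: +7 new -> 34 infected
Step 7: +7 new -> 41 infected
Step 8: +5 new -> 46 infected
Step 9: +3 new -> 49 infected
Step 10: +2 new -> 51 infected
Step 11: +1 new -> 52 infected
Step 12: +0 new -> 52 infected

Answer: 12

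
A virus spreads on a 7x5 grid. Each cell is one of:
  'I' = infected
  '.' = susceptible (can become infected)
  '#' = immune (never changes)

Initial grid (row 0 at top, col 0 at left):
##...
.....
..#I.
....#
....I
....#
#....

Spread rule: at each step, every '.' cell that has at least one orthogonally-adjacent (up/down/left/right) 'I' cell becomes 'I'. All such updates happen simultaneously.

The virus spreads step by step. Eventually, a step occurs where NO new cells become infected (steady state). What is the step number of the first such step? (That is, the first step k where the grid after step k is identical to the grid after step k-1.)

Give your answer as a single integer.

Step 0 (initial): 2 infected
Step 1: +4 new -> 6 infected
Step 2: +6 new -> 12 infected
Step 3: +7 new -> 19 infected
Step 4: +7 new -> 26 infected
Step 5: +3 new -> 29 infected
Step 6: +0 new -> 29 infected

Answer: 6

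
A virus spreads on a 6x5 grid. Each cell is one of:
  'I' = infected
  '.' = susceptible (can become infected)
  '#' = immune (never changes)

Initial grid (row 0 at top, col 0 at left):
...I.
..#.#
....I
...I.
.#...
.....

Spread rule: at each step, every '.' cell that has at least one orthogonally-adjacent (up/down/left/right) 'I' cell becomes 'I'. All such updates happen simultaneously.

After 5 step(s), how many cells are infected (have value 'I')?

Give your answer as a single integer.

Answer: 27

Derivation:
Step 0 (initial): 3 infected
Step 1: +7 new -> 10 infected
Step 2: +6 new -> 16 infected
Step 3: +6 new -> 22 infected
Step 4: +4 new -> 26 infected
Step 5: +1 new -> 27 infected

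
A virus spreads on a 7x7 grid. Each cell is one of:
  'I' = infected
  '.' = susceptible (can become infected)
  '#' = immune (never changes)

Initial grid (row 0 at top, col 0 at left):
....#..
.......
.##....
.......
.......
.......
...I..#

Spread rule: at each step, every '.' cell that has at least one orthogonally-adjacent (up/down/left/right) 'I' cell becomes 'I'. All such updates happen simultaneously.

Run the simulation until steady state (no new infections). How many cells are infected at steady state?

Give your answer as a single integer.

Answer: 45

Derivation:
Step 0 (initial): 1 infected
Step 1: +3 new -> 4 infected
Step 2: +5 new -> 9 infected
Step 3: +6 new -> 15 infected
Step 4: +7 new -> 22 infected
Step 5: +6 new -> 28 infected
Step 6: +6 new -> 34 infected
Step 7: +5 new -> 39 infected
Step 8: +4 new -> 43 infected
Step 9: +2 new -> 45 infected
Step 10: +0 new -> 45 infected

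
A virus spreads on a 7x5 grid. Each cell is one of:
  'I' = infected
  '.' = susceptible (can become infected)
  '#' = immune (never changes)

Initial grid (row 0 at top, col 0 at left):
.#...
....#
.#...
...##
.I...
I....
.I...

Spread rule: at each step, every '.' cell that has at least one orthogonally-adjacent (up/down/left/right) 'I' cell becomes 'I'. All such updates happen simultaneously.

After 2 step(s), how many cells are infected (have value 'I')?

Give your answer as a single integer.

Step 0 (initial): 3 infected
Step 1: +6 new -> 9 infected
Step 2: +5 new -> 14 infected

Answer: 14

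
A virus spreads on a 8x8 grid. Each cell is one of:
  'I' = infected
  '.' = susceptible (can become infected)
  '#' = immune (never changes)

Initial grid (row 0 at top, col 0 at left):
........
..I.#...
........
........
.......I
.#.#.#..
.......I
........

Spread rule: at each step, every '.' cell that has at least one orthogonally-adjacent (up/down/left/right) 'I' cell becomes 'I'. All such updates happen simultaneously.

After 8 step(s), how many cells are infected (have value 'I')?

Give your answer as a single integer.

Answer: 60

Derivation:
Step 0 (initial): 3 infected
Step 1: +9 new -> 12 infected
Step 2: +12 new -> 24 infected
Step 3: +13 new -> 37 infected
Step 4: +12 new -> 49 infected
Step 5: +5 new -> 54 infected
Step 6: +3 new -> 57 infected
Step 7: +2 new -> 59 infected
Step 8: +1 new -> 60 infected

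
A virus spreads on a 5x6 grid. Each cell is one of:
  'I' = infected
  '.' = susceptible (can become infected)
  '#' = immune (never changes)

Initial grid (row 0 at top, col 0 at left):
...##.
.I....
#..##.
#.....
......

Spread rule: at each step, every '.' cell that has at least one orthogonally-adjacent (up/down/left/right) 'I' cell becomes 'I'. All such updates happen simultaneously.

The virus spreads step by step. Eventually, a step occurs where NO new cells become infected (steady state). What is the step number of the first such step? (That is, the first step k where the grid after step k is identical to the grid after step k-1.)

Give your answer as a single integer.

Answer: 8

Derivation:
Step 0 (initial): 1 infected
Step 1: +4 new -> 5 infected
Step 2: +5 new -> 10 infected
Step 3: +3 new -> 13 infected
Step 4: +4 new -> 17 infected
Step 5: +4 new -> 21 infected
Step 6: +2 new -> 23 infected
Step 7: +1 new -> 24 infected
Step 8: +0 new -> 24 infected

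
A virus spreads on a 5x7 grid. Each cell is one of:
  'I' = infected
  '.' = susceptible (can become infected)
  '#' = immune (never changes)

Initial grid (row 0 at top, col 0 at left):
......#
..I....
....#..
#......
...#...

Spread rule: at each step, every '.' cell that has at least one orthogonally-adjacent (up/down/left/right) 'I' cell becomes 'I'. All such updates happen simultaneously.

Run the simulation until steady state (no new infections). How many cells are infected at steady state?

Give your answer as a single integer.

Answer: 31

Derivation:
Step 0 (initial): 1 infected
Step 1: +4 new -> 5 infected
Step 2: +7 new -> 12 infected
Step 3: +7 new -> 19 infected
Step 4: +5 new -> 24 infected
Step 5: +4 new -> 28 infected
Step 6: +2 new -> 30 infected
Step 7: +1 new -> 31 infected
Step 8: +0 new -> 31 infected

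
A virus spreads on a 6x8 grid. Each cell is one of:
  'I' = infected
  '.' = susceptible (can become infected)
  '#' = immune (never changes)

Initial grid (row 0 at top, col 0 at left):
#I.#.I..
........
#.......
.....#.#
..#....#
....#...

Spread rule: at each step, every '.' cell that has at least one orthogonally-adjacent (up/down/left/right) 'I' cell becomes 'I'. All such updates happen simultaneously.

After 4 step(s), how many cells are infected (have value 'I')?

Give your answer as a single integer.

Step 0 (initial): 2 infected
Step 1: +5 new -> 7 infected
Step 2: +7 new -> 14 infected
Step 3: +6 new -> 20 infected
Step 4: +7 new -> 27 infected

Answer: 27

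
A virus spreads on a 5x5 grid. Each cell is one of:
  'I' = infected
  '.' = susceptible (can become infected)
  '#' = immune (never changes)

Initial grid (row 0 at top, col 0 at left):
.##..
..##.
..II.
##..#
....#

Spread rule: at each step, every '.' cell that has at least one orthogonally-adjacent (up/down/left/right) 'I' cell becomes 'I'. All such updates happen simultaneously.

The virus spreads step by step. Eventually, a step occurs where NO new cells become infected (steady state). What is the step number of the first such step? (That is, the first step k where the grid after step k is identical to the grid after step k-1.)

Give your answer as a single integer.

Step 0 (initial): 2 infected
Step 1: +4 new -> 6 infected
Step 2: +5 new -> 11 infected
Step 3: +3 new -> 14 infected
Step 4: +3 new -> 17 infected
Step 5: +0 new -> 17 infected

Answer: 5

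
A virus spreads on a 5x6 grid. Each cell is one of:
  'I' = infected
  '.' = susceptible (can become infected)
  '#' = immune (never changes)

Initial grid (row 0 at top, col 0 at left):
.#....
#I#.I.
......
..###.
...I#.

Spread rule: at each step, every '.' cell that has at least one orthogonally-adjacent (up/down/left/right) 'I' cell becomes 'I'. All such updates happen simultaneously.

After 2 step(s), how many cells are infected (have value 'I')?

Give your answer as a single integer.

Step 0 (initial): 3 infected
Step 1: +6 new -> 9 infected
Step 2: +8 new -> 17 infected

Answer: 17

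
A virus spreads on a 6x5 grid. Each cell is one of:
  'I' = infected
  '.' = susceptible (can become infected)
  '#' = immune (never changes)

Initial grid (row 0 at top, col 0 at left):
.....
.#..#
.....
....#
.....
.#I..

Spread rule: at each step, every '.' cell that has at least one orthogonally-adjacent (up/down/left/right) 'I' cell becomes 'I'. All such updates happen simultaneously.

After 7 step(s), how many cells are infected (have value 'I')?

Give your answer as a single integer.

Answer: 26

Derivation:
Step 0 (initial): 1 infected
Step 1: +2 new -> 3 infected
Step 2: +4 new -> 7 infected
Step 3: +5 new -> 12 infected
Step 4: +5 new -> 17 infected
Step 5: +4 new -> 21 infected
Step 6: +3 new -> 24 infected
Step 7: +2 new -> 26 infected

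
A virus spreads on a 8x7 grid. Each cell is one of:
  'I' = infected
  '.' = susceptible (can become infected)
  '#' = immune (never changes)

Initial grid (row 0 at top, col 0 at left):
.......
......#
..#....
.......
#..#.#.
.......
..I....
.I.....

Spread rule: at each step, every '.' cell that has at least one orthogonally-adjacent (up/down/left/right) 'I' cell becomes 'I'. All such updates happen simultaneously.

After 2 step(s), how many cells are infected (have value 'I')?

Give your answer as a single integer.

Answer: 13

Derivation:
Step 0 (initial): 2 infected
Step 1: +5 new -> 7 infected
Step 2: +6 new -> 13 infected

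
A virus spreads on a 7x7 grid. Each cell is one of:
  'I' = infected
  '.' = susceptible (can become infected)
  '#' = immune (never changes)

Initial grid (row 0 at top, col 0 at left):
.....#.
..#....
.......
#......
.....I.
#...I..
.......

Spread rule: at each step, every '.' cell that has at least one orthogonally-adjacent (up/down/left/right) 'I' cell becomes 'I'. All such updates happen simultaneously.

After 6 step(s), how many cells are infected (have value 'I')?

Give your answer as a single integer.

Answer: 39

Derivation:
Step 0 (initial): 2 infected
Step 1: +6 new -> 8 infected
Step 2: +8 new -> 16 infected
Step 3: +8 new -> 24 infected
Step 4: +6 new -> 30 infected
Step 5: +7 new -> 37 infected
Step 6: +2 new -> 39 infected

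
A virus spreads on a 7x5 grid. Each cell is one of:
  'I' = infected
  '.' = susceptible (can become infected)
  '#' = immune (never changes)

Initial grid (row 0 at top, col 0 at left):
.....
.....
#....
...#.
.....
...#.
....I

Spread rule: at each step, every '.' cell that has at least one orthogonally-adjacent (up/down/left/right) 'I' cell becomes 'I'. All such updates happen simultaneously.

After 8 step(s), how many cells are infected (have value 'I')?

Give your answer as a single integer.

Answer: 29

Derivation:
Step 0 (initial): 1 infected
Step 1: +2 new -> 3 infected
Step 2: +2 new -> 5 infected
Step 3: +4 new -> 9 infected
Step 4: +4 new -> 13 infected
Step 5: +5 new -> 18 infected
Step 6: +5 new -> 23 infected
Step 7: +4 new -> 27 infected
Step 8: +2 new -> 29 infected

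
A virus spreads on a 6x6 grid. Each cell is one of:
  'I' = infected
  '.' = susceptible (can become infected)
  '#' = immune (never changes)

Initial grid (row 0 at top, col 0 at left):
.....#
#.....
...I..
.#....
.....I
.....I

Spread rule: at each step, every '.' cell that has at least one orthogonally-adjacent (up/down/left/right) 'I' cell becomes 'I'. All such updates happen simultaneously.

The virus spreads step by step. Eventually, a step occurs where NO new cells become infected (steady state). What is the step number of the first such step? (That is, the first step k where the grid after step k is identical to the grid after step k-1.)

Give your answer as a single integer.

Answer: 6

Derivation:
Step 0 (initial): 3 infected
Step 1: +7 new -> 10 infected
Step 2: +9 new -> 19 infected
Step 3: +7 new -> 26 infected
Step 4: +4 new -> 30 infected
Step 5: +3 new -> 33 infected
Step 6: +0 new -> 33 infected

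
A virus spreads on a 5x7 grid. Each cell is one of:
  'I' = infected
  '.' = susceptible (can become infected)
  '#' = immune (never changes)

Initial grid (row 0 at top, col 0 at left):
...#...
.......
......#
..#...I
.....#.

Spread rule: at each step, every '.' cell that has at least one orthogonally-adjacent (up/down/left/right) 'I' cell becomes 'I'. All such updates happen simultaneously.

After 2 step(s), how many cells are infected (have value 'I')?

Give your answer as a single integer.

Answer: 5

Derivation:
Step 0 (initial): 1 infected
Step 1: +2 new -> 3 infected
Step 2: +2 new -> 5 infected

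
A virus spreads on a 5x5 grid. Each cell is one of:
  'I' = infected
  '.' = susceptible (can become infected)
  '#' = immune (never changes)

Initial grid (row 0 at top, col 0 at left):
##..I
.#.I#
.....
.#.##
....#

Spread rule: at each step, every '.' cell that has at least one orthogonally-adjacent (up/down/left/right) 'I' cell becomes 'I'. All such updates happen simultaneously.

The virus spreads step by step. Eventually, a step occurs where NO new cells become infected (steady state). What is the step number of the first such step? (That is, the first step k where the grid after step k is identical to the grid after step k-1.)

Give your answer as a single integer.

Answer: 7

Derivation:
Step 0 (initial): 2 infected
Step 1: +3 new -> 5 infected
Step 2: +3 new -> 8 infected
Step 3: +2 new -> 10 infected
Step 4: +2 new -> 12 infected
Step 5: +4 new -> 16 infected
Step 6: +1 new -> 17 infected
Step 7: +0 new -> 17 infected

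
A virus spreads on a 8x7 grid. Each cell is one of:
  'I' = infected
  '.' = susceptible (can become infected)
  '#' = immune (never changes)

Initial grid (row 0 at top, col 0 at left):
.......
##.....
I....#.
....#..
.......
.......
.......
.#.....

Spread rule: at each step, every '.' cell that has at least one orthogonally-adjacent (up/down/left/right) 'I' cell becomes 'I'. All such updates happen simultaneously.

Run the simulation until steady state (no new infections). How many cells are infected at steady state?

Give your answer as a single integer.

Step 0 (initial): 1 infected
Step 1: +2 new -> 3 infected
Step 2: +3 new -> 6 infected
Step 3: +5 new -> 11 infected
Step 4: +7 new -> 18 infected
Step 5: +7 new -> 25 infected
Step 6: +6 new -> 31 infected
Step 7: +6 new -> 37 infected
Step 8: +7 new -> 44 infected
Step 9: +4 new -> 48 infected
Step 10: +2 new -> 50 infected
Step 11: +1 new -> 51 infected
Step 12: +0 new -> 51 infected

Answer: 51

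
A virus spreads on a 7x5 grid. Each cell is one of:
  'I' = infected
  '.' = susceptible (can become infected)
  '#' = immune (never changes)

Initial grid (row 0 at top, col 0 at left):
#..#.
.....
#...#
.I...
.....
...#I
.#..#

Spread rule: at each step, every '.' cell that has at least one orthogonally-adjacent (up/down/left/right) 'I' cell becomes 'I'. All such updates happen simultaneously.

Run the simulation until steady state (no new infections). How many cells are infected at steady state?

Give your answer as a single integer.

Step 0 (initial): 2 infected
Step 1: +5 new -> 7 infected
Step 2: +8 new -> 15 infected
Step 3: +6 new -> 21 infected
Step 4: +4 new -> 25 infected
Step 5: +2 new -> 27 infected
Step 6: +1 new -> 28 infected
Step 7: +0 new -> 28 infected

Answer: 28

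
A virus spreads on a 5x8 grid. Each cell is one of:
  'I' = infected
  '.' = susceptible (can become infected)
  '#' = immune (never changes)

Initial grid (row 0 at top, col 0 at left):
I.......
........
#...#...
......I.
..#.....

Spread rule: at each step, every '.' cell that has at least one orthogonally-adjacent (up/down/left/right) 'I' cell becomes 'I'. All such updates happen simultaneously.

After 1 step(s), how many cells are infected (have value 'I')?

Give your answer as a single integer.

Step 0 (initial): 2 infected
Step 1: +6 new -> 8 infected

Answer: 8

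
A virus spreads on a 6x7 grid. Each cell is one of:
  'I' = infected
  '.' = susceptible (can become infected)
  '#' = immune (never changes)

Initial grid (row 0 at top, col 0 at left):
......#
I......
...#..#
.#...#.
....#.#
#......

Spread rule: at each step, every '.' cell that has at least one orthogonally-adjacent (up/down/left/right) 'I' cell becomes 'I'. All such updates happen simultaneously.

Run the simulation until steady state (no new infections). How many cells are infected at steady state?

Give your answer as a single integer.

Answer: 33

Derivation:
Step 0 (initial): 1 infected
Step 1: +3 new -> 4 infected
Step 2: +4 new -> 8 infected
Step 3: +4 new -> 12 infected
Step 4: +4 new -> 16 infected
Step 5: +6 new -> 22 infected
Step 6: +6 new -> 28 infected
Step 7: +1 new -> 29 infected
Step 8: +1 new -> 30 infected
Step 9: +1 new -> 31 infected
Step 10: +2 new -> 33 infected
Step 11: +0 new -> 33 infected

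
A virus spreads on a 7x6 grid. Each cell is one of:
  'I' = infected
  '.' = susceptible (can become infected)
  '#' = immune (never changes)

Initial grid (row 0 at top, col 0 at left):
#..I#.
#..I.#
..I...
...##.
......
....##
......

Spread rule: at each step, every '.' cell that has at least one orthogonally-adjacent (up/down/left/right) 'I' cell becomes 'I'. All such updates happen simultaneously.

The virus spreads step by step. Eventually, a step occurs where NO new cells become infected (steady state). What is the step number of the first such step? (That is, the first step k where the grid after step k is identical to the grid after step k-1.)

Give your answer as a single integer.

Answer: 8

Derivation:
Step 0 (initial): 3 infected
Step 1: +6 new -> 9 infected
Step 2: +6 new -> 15 infected
Step 3: +5 new -> 20 infected
Step 4: +6 new -> 26 infected
Step 5: +4 new -> 30 infected
Step 6: +2 new -> 32 infected
Step 7: +1 new -> 33 infected
Step 8: +0 new -> 33 infected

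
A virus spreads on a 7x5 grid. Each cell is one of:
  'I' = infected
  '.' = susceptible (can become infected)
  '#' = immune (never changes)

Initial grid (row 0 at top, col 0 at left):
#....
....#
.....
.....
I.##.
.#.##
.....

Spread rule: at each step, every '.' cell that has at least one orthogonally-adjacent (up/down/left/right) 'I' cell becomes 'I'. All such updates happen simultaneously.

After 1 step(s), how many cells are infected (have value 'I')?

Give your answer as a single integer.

Step 0 (initial): 1 infected
Step 1: +3 new -> 4 infected

Answer: 4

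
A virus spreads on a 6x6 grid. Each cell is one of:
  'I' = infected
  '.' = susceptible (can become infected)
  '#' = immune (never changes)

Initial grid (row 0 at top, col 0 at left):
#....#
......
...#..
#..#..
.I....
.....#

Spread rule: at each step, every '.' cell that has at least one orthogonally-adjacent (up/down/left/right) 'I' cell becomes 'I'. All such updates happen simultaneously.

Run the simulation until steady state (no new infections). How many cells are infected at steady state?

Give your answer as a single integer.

Answer: 30

Derivation:
Step 0 (initial): 1 infected
Step 1: +4 new -> 5 infected
Step 2: +5 new -> 10 infected
Step 3: +5 new -> 15 infected
Step 4: +6 new -> 21 infected
Step 5: +4 new -> 25 infected
Step 6: +3 new -> 28 infected
Step 7: +2 new -> 30 infected
Step 8: +0 new -> 30 infected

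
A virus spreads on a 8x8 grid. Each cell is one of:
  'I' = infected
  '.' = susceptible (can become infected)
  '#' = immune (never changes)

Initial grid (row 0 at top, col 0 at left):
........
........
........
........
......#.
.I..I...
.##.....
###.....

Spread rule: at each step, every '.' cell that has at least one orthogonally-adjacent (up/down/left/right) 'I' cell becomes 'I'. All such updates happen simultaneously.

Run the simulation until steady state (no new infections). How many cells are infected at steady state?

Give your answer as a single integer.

Step 0 (initial): 2 infected
Step 1: +7 new -> 9 infected
Step 2: +11 new -> 20 infected
Step 3: +10 new -> 30 infected
Step 4: +10 new -> 40 infected
Step 5: +9 new -> 49 infected
Step 6: +6 new -> 55 infected
Step 7: +2 new -> 57 infected
Step 8: +1 new -> 58 infected
Step 9: +0 new -> 58 infected

Answer: 58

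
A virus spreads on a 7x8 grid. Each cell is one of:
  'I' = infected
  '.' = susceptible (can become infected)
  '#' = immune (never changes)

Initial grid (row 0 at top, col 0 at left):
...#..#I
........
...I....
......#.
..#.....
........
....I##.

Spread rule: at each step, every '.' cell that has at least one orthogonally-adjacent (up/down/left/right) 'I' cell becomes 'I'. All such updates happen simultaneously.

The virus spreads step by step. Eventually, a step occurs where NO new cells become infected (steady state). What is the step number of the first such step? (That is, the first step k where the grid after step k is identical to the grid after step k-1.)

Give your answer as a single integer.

Answer: 6

Derivation:
Step 0 (initial): 3 infected
Step 1: +7 new -> 10 infected
Step 2: +13 new -> 23 infected
Step 3: +13 new -> 36 infected
Step 4: +10 new -> 46 infected
Step 5: +4 new -> 50 infected
Step 6: +0 new -> 50 infected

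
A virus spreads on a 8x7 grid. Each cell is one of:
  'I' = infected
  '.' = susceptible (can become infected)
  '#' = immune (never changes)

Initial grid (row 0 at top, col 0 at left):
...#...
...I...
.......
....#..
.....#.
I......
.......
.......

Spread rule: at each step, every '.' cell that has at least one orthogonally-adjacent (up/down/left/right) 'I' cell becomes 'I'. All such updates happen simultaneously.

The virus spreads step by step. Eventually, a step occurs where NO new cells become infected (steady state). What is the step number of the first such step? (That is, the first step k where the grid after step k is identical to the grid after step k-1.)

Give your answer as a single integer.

Answer: 9

Derivation:
Step 0 (initial): 2 infected
Step 1: +6 new -> 8 infected
Step 2: +12 new -> 20 infected
Step 3: +14 new -> 34 infected
Step 4: +8 new -> 42 infected
Step 5: +4 new -> 46 infected
Step 6: +4 new -> 50 infected
Step 7: +2 new -> 52 infected
Step 8: +1 new -> 53 infected
Step 9: +0 new -> 53 infected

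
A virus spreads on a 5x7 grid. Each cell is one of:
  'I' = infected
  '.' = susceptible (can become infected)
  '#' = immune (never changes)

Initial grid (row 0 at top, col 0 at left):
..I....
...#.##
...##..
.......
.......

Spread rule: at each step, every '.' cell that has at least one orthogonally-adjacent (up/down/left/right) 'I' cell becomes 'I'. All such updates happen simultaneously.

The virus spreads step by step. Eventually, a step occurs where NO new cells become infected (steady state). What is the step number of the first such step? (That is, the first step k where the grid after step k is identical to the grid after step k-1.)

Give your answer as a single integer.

Answer: 9

Derivation:
Step 0 (initial): 1 infected
Step 1: +3 new -> 4 infected
Step 2: +4 new -> 8 infected
Step 3: +5 new -> 13 infected
Step 4: +5 new -> 18 infected
Step 5: +4 new -> 22 infected
Step 6: +3 new -> 25 infected
Step 7: +3 new -> 28 infected
Step 8: +2 new -> 30 infected
Step 9: +0 new -> 30 infected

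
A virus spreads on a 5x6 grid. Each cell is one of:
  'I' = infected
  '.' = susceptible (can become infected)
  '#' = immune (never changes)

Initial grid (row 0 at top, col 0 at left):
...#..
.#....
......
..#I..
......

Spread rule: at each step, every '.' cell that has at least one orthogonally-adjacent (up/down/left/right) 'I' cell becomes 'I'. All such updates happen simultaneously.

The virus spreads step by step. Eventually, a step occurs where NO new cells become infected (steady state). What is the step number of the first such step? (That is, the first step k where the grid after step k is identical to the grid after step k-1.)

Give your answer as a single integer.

Answer: 7

Derivation:
Step 0 (initial): 1 infected
Step 1: +3 new -> 4 infected
Step 2: +6 new -> 10 infected
Step 3: +6 new -> 16 infected
Step 4: +6 new -> 22 infected
Step 5: +4 new -> 26 infected
Step 6: +1 new -> 27 infected
Step 7: +0 new -> 27 infected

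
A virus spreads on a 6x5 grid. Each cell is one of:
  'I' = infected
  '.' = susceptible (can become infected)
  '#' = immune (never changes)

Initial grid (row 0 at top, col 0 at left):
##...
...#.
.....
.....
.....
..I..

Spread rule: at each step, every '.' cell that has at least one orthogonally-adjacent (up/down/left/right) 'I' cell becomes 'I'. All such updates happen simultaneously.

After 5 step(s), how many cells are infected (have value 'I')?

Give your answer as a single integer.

Step 0 (initial): 1 infected
Step 1: +3 new -> 4 infected
Step 2: +5 new -> 9 infected
Step 3: +5 new -> 14 infected
Step 4: +5 new -> 19 infected
Step 5: +4 new -> 23 infected

Answer: 23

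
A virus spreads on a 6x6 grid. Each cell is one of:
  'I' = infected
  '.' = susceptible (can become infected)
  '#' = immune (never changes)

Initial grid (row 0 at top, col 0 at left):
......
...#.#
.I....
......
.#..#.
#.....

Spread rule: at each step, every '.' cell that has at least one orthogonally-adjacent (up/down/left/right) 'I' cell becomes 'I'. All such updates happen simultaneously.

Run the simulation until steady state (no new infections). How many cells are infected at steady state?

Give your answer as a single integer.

Answer: 31

Derivation:
Step 0 (initial): 1 infected
Step 1: +4 new -> 5 infected
Step 2: +6 new -> 11 infected
Step 3: +6 new -> 17 infected
Step 4: +6 new -> 23 infected
Step 5: +4 new -> 27 infected
Step 6: +3 new -> 30 infected
Step 7: +1 new -> 31 infected
Step 8: +0 new -> 31 infected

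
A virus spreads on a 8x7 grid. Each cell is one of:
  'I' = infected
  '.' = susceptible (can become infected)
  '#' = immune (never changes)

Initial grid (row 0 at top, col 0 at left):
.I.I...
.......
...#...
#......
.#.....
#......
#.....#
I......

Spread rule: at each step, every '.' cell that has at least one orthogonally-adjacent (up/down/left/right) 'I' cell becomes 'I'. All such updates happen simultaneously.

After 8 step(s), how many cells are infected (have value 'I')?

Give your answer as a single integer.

Step 0 (initial): 3 infected
Step 1: +6 new -> 9 infected
Step 2: +7 new -> 16 infected
Step 3: +9 new -> 25 infected
Step 4: +7 new -> 32 infected
Step 5: +8 new -> 40 infected
Step 6: +6 new -> 46 infected
Step 7: +2 new -> 48 infected
Step 8: +1 new -> 49 infected

Answer: 49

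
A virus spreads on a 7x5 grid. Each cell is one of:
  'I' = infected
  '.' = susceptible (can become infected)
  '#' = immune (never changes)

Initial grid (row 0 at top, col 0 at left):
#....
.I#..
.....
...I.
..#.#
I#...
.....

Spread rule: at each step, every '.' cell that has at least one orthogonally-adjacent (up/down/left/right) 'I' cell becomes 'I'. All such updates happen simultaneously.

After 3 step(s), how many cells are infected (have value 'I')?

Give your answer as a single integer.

Step 0 (initial): 3 infected
Step 1: +9 new -> 12 infected
Step 2: +10 new -> 22 infected
Step 3: +6 new -> 28 infected

Answer: 28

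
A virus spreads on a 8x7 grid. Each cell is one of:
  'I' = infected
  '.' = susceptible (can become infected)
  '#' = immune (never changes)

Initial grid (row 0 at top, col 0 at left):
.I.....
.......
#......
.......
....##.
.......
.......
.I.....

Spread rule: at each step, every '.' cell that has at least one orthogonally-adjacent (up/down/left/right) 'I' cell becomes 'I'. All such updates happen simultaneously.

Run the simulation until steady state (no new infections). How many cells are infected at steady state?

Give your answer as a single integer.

Answer: 53

Derivation:
Step 0 (initial): 2 infected
Step 1: +6 new -> 8 infected
Step 2: +8 new -> 16 infected
Step 3: +9 new -> 25 infected
Step 4: +10 new -> 35 infected
Step 5: +8 new -> 43 infected
Step 6: +5 new -> 48 infected
Step 7: +3 new -> 51 infected
Step 8: +2 new -> 53 infected
Step 9: +0 new -> 53 infected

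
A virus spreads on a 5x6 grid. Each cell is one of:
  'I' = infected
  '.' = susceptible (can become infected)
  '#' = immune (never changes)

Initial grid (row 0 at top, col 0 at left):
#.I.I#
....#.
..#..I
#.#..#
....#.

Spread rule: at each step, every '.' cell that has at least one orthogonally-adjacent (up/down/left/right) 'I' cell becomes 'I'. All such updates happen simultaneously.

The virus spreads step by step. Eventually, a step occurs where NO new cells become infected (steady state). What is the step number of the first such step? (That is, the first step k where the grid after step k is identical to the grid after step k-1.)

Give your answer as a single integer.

Step 0 (initial): 3 infected
Step 1: +5 new -> 8 infected
Step 2: +4 new -> 12 infected
Step 3: +3 new -> 15 infected
Step 4: +3 new -> 18 infected
Step 5: +2 new -> 20 infected
Step 6: +1 new -> 21 infected
Step 7: +0 new -> 21 infected

Answer: 7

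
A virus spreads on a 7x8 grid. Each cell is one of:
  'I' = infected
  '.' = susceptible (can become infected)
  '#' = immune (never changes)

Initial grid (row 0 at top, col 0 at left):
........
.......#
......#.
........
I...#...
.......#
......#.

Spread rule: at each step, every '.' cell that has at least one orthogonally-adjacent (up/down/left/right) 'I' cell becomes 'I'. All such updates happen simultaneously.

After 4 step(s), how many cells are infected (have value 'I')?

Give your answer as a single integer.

Step 0 (initial): 1 infected
Step 1: +3 new -> 4 infected
Step 2: +5 new -> 9 infected
Step 3: +6 new -> 15 infected
Step 4: +6 new -> 21 infected

Answer: 21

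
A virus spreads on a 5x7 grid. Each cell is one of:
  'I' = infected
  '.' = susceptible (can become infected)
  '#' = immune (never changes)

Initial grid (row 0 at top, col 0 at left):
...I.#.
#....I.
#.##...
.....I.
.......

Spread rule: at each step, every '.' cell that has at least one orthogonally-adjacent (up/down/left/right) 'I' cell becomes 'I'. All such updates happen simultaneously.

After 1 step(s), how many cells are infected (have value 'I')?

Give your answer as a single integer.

Step 0 (initial): 3 infected
Step 1: +9 new -> 12 infected

Answer: 12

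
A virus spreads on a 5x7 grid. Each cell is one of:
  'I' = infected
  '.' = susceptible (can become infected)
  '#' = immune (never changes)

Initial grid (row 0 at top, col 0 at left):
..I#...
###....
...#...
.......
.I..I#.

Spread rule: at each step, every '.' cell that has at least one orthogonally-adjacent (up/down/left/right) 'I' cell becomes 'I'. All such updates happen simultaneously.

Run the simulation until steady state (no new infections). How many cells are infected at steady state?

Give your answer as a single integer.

Step 0 (initial): 3 infected
Step 1: +6 new -> 9 infected
Step 2: +7 new -> 16 infected
Step 3: +5 new -> 21 infected
Step 4: +5 new -> 26 infected
Step 5: +2 new -> 28 infected
Step 6: +1 new -> 29 infected
Step 7: +0 new -> 29 infected

Answer: 29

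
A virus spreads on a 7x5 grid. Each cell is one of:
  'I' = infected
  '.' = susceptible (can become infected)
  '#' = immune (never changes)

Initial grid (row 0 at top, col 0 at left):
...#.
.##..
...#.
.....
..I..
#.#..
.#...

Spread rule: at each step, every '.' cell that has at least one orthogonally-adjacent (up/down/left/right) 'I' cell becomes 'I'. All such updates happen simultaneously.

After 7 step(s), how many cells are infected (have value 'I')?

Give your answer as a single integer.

Answer: 26

Derivation:
Step 0 (initial): 1 infected
Step 1: +3 new -> 4 infected
Step 2: +7 new -> 11 infected
Step 3: +5 new -> 16 infected
Step 4: +4 new -> 20 infected
Step 5: +2 new -> 22 infected
Step 6: +3 new -> 25 infected
Step 7: +1 new -> 26 infected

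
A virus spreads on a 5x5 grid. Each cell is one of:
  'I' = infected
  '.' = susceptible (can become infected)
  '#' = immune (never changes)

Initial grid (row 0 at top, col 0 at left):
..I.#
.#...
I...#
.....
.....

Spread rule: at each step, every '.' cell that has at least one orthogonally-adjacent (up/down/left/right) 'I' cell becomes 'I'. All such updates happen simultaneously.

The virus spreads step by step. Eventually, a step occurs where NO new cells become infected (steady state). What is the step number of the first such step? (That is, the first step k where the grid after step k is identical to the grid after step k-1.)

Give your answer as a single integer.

Step 0 (initial): 2 infected
Step 1: +6 new -> 8 infected
Step 2: +5 new -> 13 infected
Step 3: +4 new -> 17 infected
Step 4: +2 new -> 19 infected
Step 5: +2 new -> 21 infected
Step 6: +1 new -> 22 infected
Step 7: +0 new -> 22 infected

Answer: 7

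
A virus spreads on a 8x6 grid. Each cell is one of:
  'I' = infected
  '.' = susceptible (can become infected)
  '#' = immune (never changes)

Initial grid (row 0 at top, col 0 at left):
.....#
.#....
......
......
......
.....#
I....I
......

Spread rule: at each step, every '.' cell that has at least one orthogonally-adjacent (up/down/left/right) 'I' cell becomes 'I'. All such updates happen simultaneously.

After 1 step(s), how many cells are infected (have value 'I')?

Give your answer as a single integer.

Answer: 7

Derivation:
Step 0 (initial): 2 infected
Step 1: +5 new -> 7 infected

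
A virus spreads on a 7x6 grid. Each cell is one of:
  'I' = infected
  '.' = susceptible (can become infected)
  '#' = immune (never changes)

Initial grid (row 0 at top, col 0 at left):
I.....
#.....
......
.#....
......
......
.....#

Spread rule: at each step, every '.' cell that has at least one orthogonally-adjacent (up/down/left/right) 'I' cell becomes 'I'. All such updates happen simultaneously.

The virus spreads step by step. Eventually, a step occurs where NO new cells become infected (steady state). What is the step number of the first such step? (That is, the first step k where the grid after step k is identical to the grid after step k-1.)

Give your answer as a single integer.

Step 0 (initial): 1 infected
Step 1: +1 new -> 2 infected
Step 2: +2 new -> 4 infected
Step 3: +3 new -> 7 infected
Step 4: +4 new -> 11 infected
Step 5: +5 new -> 16 infected
Step 6: +5 new -> 21 infected
Step 7: +6 new -> 27 infected
Step 8: +6 new -> 33 infected
Step 9: +4 new -> 37 infected
Step 10: +2 new -> 39 infected
Step 11: +0 new -> 39 infected

Answer: 11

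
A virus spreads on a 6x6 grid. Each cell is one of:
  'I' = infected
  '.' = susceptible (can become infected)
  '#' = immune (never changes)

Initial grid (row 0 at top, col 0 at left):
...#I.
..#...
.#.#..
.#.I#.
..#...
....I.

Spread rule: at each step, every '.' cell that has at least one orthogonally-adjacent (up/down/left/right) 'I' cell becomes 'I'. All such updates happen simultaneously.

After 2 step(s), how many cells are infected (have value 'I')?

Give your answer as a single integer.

Answer: 16

Derivation:
Step 0 (initial): 3 infected
Step 1: +7 new -> 10 infected
Step 2: +6 new -> 16 infected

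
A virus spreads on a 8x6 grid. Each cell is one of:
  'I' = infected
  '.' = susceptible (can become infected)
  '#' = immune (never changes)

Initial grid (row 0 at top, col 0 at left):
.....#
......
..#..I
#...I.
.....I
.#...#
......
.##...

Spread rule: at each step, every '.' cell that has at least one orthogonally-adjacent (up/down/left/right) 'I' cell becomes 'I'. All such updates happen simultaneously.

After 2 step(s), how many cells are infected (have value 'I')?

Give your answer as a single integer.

Step 0 (initial): 3 infected
Step 1: +5 new -> 8 infected
Step 2: +5 new -> 13 infected

Answer: 13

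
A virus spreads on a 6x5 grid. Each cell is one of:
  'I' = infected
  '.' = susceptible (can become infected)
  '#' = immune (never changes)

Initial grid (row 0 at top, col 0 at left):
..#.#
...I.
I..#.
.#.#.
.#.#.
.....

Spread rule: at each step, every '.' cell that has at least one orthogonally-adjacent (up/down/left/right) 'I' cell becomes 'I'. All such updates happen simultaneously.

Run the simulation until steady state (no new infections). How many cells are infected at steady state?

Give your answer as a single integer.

Step 0 (initial): 2 infected
Step 1: +6 new -> 8 infected
Step 2: +5 new -> 13 infected
Step 3: +4 new -> 17 infected
Step 4: +3 new -> 20 infected
Step 5: +2 new -> 22 infected
Step 6: +1 new -> 23 infected
Step 7: +0 new -> 23 infected

Answer: 23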